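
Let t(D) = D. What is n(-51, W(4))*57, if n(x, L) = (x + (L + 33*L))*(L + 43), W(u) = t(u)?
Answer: 227715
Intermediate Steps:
W(u) = u
n(x, L) = (43 + L)*(x + 34*L) (n(x, L) = (x + 34*L)*(43 + L) = (43 + L)*(x + 34*L))
n(-51, W(4))*57 = (34*4**2 + 43*(-51) + 1462*4 + 4*(-51))*57 = (34*16 - 2193 + 5848 - 204)*57 = (544 - 2193 + 5848 - 204)*57 = 3995*57 = 227715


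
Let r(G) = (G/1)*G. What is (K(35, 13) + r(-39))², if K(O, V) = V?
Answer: 2353156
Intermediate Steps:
r(G) = G² (r(G) = (G*1)*G = G*G = G²)
(K(35, 13) + r(-39))² = (13 + (-39)²)² = (13 + 1521)² = 1534² = 2353156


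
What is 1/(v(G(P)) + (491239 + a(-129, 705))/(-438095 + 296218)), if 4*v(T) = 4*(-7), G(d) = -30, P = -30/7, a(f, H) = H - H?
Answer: -141877/1484378 ≈ -0.095580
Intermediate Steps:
a(f, H) = 0
P = -30/7 (P = -30*1/7 = -30/7 ≈ -4.2857)
v(T) = -7 (v(T) = (4*(-7))/4 = (1/4)*(-28) = -7)
1/(v(G(P)) + (491239 + a(-129, 705))/(-438095 + 296218)) = 1/(-7 + (491239 + 0)/(-438095 + 296218)) = 1/(-7 + 491239/(-141877)) = 1/(-7 + 491239*(-1/141877)) = 1/(-7 - 491239/141877) = 1/(-1484378/141877) = -141877/1484378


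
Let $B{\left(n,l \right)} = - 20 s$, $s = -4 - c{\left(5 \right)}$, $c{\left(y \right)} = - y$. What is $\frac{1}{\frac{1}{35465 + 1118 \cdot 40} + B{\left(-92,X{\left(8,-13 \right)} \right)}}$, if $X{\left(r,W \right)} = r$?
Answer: $- \frac{80185}{1603699} \approx -0.05$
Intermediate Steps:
$s = 1$ ($s = -4 - \left(-1\right) 5 = -4 - -5 = -4 + 5 = 1$)
$B{\left(n,l \right)} = -20$ ($B{\left(n,l \right)} = \left(-20\right) 1 = -20$)
$\frac{1}{\frac{1}{35465 + 1118 \cdot 40} + B{\left(-92,X{\left(8,-13 \right)} \right)}} = \frac{1}{\frac{1}{35465 + 1118 \cdot 40} - 20} = \frac{1}{\frac{1}{35465 + 44720} - 20} = \frac{1}{\frac{1}{80185} - 20} = \frac{1}{- \frac{1603699}{80185}} = - \frac{80185}{1603699}$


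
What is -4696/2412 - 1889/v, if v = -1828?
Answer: -1007005/1102284 ≈ -0.91356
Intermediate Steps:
-4696/2412 - 1889/v = -4696/2412 - 1889/(-1828) = -4696*1/2412 - 1889*(-1/1828) = -1174/603 + 1889/1828 = -1007005/1102284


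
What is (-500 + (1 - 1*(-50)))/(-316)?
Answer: 449/316 ≈ 1.4209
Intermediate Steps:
(-500 + (1 - 1*(-50)))/(-316) = -(-500 + (1 + 50))/316 = -(-500 + 51)/316 = -1/316*(-449) = 449/316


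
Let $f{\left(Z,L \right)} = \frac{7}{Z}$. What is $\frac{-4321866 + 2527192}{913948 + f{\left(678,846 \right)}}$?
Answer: $- \frac{173826996}{88522393} \approx -1.9636$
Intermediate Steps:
$\frac{-4321866 + 2527192}{913948 + f{\left(678,846 \right)}} = \frac{-4321866 + 2527192}{913948 + \frac{7}{678}} = - \frac{1794674}{913948 + 7 \cdot \frac{1}{678}} = - \frac{1794674}{913948 + \frac{7}{678}} = - \frac{1794674}{\frac{619656751}{678}} = \left(-1794674\right) \frac{678}{619656751} = - \frac{173826996}{88522393}$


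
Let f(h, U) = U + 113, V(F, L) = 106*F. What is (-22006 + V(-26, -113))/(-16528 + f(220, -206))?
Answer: 24762/16621 ≈ 1.4898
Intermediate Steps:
f(h, U) = 113 + U
(-22006 + V(-26, -113))/(-16528 + f(220, -206)) = (-22006 + 106*(-26))/(-16528 + (113 - 206)) = (-22006 - 2756)/(-16528 - 93) = -24762/(-16621) = -24762*(-1/16621) = 24762/16621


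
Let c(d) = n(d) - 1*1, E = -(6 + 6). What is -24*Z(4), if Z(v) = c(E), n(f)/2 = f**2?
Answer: -6888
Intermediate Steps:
n(f) = 2*f**2
E = -12 (E = -1*12 = -12)
c(d) = -1 + 2*d**2 (c(d) = 2*d**2 - 1*1 = 2*d**2 - 1 = -1 + 2*d**2)
Z(v) = 287 (Z(v) = -1 + 2*(-12)**2 = -1 + 2*144 = -1 + 288 = 287)
-24*Z(4) = -24*287 = -6888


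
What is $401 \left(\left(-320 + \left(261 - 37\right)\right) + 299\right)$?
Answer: $81403$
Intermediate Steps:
$401 \left(\left(-320 + \left(261 - 37\right)\right) + 299\right) = 401 \left(\left(-320 + 224\right) + 299\right) = 401 \left(-96 + 299\right) = 401 \cdot 203 = 81403$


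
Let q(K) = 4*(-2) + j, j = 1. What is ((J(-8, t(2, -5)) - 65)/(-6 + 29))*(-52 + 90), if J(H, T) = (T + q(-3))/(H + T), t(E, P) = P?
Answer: -31654/299 ≈ -105.87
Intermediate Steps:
q(K) = -7 (q(K) = 4*(-2) + 1 = -8 + 1 = -7)
J(H, T) = (-7 + T)/(H + T) (J(H, T) = (T - 7)/(H + T) = (-7 + T)/(H + T))
((J(-8, t(2, -5)) - 65)/(-6 + 29))*(-52 + 90) = (((-7 - 5)/(-8 - 5) - 65)/(-6 + 29))*(-52 + 90) = ((-12/(-13) - 65)/23)*38 = ((-1/13*(-12) - 65)*(1/23))*38 = ((12/13 - 65)*(1/23))*38 = -833/13*1/23*38 = -833/299*38 = -31654/299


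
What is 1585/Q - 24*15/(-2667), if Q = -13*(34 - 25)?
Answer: -1395025/104013 ≈ -13.412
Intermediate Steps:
Q = -117 (Q = -13*9 = -117)
1585/Q - 24*15/(-2667) = 1585/(-117) - 24*15/(-2667) = 1585*(-1/117) - 360*(-1/2667) = -1585/117 + 120/889 = -1395025/104013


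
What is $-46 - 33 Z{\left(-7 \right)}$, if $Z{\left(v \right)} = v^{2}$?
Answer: $-1663$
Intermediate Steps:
$-46 - 33 Z{\left(-7 \right)} = -46 - 33 \left(-7\right)^{2} = -46 - 1617 = -1663$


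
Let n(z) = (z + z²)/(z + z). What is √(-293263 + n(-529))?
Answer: I*√293527 ≈ 541.78*I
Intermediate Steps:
n(z) = (z + z²)/(2*z) (n(z) = (z + z²)/((2*z)) = (z + z²)*(1/(2*z)) = (z + z²)/(2*z))
√(-293263 + n(-529)) = √(-293263 + (½ + (½)*(-529))) = √(-293263 + (½ - 529/2)) = √(-293263 - 264) = √(-293527) = I*√293527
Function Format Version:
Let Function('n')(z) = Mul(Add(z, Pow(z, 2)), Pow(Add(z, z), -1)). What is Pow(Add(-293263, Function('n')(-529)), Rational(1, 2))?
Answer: Mul(I, Pow(293527, Rational(1, 2))) ≈ Mul(541.78, I)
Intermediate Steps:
Function('n')(z) = Mul(Rational(1, 2), Pow(z, -1), Add(z, Pow(z, 2))) (Function('n')(z) = Mul(Add(z, Pow(z, 2)), Pow(Mul(2, z), -1)) = Mul(Add(z, Pow(z, 2)), Mul(Rational(1, 2), Pow(z, -1))) = Mul(Rational(1, 2), Pow(z, -1), Add(z, Pow(z, 2))))
Pow(Add(-293263, Function('n')(-529)), Rational(1, 2)) = Pow(Add(-293263, Add(Rational(1, 2), Mul(Rational(1, 2), -529))), Rational(1, 2)) = Pow(Add(-293263, Add(Rational(1, 2), Rational(-529, 2))), Rational(1, 2)) = Pow(Add(-293263, -264), Rational(1, 2)) = Pow(-293527, Rational(1, 2)) = Mul(I, Pow(293527, Rational(1, 2)))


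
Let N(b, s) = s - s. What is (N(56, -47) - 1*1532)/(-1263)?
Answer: 1532/1263 ≈ 1.2130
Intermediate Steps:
N(b, s) = 0
(N(56, -47) - 1*1532)/(-1263) = (0 - 1*1532)/(-1263) = (0 - 1532)*(-1/1263) = -1532*(-1/1263) = 1532/1263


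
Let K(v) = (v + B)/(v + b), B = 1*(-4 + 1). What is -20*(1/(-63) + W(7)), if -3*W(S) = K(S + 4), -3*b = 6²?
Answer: -3340/63 ≈ -53.016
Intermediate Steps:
b = -12 (b = -⅓*6² = -⅓*36 = -12)
B = -3 (B = 1*(-3) = -3)
K(v) = (-3 + v)/(-12 + v) (K(v) = (v - 3)/(v - 12) = (-3 + v)/(-12 + v))
W(S) = -(1 + S)/(3*(-8 + S)) (W(S) = -(-3 + (S + 4))/(3*(-12 + (S + 4))) = -(-3 + (4 + S))/(3*(-12 + (4 + S))) = -(1 + S)/(3*(-8 + S)))
-20*(1/(-63) + W(7)) = -20*(1/(-63) + (-1 - 1*7)/(3*(-8 + 7))) = -20*(-1/63 + (⅓)*(-1 - 7)/(-1)) = -20*(-1/63 + (⅓)*(-1)*(-8)) = -20*(-1/63 + 8/3) = -20*167/63 = -3340/63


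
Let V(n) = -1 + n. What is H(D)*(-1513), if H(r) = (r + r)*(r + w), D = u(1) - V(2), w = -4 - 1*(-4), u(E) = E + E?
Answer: -3026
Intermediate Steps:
u(E) = 2*E
w = 0 (w = -4 + 4 = 0)
D = 1 (D = 2*1 - (-1 + 2) = 2 - 1*1 = 2 - 1 = 1)
H(r) = 2*r**2 (H(r) = (r + r)*(r + 0) = (2*r)*r = 2*r**2)
H(D)*(-1513) = (2*1**2)*(-1513) = (2*1)*(-1513) = 2*(-1513) = -3026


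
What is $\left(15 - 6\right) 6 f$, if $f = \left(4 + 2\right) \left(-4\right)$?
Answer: $-1296$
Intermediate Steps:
$f = -24$ ($f = 6 \left(-4\right) = -24$)
$\left(15 - 6\right) 6 f = \left(15 - 6\right) 6 \left(-24\right) = 9 \cdot 6 \left(-24\right) = 54 \left(-24\right) = -1296$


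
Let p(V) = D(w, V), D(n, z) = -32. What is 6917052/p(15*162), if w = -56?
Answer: -1729263/8 ≈ -2.1616e+5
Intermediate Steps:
p(V) = -32
6917052/p(15*162) = 6917052/(-32) = 6917052*(-1/32) = -1729263/8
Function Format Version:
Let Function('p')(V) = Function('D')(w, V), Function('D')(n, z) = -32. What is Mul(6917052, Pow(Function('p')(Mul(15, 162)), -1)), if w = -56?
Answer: Rational(-1729263, 8) ≈ -2.1616e+5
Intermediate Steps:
Function('p')(V) = -32
Mul(6917052, Pow(Function('p')(Mul(15, 162)), -1)) = Mul(6917052, Pow(-32, -1)) = Mul(6917052, Rational(-1, 32)) = Rational(-1729263, 8)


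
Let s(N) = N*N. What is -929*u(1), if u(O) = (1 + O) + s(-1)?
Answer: -2787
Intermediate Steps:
s(N) = N²
u(O) = 2 + O (u(O) = (1 + O) + (-1)² = (1 + O) + 1 = 2 + O)
-929*u(1) = -929*(2 + 1) = -929*3 = -2787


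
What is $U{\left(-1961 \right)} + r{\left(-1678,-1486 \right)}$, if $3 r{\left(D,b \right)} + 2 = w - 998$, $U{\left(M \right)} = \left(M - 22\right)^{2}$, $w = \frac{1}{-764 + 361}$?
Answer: $\frac{4753734400}{1209} \approx 3.932 \cdot 10^{6}$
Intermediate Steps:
$w = - \frac{1}{403}$ ($w = \frac{1}{-403} = - \frac{1}{403} \approx -0.0024814$)
$U{\left(M \right)} = \left(-22 + M\right)^{2}$
$r{\left(D,b \right)} = - \frac{403001}{1209}$ ($r{\left(D,b \right)} = - \frac{2}{3} + \frac{- \frac{1}{403} - 998}{3} = - \frac{2}{3} + \frac{1}{3} \left(- \frac{402195}{403}\right) = - \frac{2}{3} - \frac{134065}{403} = - \frac{403001}{1209}$)
$U{\left(-1961 \right)} + r{\left(-1678,-1486 \right)} = \left(-22 - 1961\right)^{2} - \frac{403001}{1209} = \left(-1983\right)^{2} - \frac{403001}{1209} = 3932289 - \frac{403001}{1209} = \frac{4753734400}{1209}$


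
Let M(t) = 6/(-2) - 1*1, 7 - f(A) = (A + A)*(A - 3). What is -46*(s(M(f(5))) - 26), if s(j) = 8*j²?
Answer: -4692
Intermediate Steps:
f(A) = 7 - 2*A*(-3 + A) (f(A) = 7 - (A + A)*(A - 3) = 7 - 2*A*(-3 + A))
M(t) = -4 (M(t) = 6*(-½) - 1 = -3 - 1 = -4)
-46*(s(M(f(5))) - 26) = -46*(8*(-4)² - 26) = -46*(8*16 - 26) = -46*(128 - 26) = -46*102 = -4692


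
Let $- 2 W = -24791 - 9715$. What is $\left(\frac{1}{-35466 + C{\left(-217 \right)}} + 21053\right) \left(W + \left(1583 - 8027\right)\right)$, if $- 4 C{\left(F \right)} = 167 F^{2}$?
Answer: $\frac{1821798262826343}{8005727} \approx 2.2756 \cdot 10^{8}$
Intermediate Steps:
$W = 17253$ ($W = - \frac{-24791 - 9715}{2} = \left(- \frac{1}{2}\right) \left(-34506\right) = 17253$)
$C{\left(F \right)} = - \frac{167 F^{2}}{4}$
$\left(\frac{1}{-35466 + C{\left(-217 \right)}} + 21053\right) \left(W + \left(1583 - 8027\right)\right) = \left(\frac{1}{-35466 - \frac{167 \left(-217\right)^{2}}{4}} + 21053\right) \left(17253 + \left(1583 - 8027\right)\right) = \left(\frac{1}{-35466 - \frac{7863863}{4}} + 21053\right) \left(17253 - 6444\right) = \left(\frac{1}{-35466 - \frac{7863863}{4}} + 21053\right) 10809 = \left(\frac{1}{- \frac{8005727}{4}} + 21053\right) 10809 = \left(- \frac{4}{8005727} + 21053\right) 10809 = \frac{168544570527}{8005727} \cdot 10809 = \frac{1821798262826343}{8005727}$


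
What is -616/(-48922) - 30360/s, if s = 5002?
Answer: -6074552/1002901 ≈ -6.0570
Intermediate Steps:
-616/(-48922) - 30360/s = -616/(-48922) - 30360/5002 = -616*(-1/48922) - 30360*1/5002 = 308/24461 - 15180/2501 = -6074552/1002901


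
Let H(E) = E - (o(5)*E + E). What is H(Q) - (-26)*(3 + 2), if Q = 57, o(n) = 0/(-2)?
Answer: 130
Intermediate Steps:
o(n) = 0 (o(n) = 0*(-½) = 0)
H(E) = 0 (H(E) = E - (0*E + E) = E - (0 + E) = E - E = 0)
H(Q) - (-26)*(3 + 2) = 0 - (-26)*(3 + 2) = 0 - (-26)*5 = 0 - 1*(-130) = 0 + 130 = 130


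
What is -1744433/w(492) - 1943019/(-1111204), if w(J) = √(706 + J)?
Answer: 1943019/1111204 - 1744433*√1198/1198 ≈ -50398.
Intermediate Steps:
-1744433/w(492) - 1943019/(-1111204) = -1744433/√(706 + 492) - 1943019/(-1111204) = -1744433*√1198/1198 - 1943019*(-1/1111204) = -1744433*√1198/1198 + 1943019/1111204 = 1943019/1111204 - 1744433*√1198/1198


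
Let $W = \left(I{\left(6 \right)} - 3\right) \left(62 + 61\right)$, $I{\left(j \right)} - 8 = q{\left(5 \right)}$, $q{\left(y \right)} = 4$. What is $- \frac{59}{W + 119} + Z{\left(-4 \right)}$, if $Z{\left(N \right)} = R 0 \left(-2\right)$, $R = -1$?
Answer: $- \frac{59}{1226} \approx -0.048124$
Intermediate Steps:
$I{\left(j \right)} = 12$ ($I{\left(j \right)} = 8 + 4 = 12$)
$W = 1107$ ($W = \left(12 - 3\right) \left(62 + 61\right) = 9 \cdot 123 = 1107$)
$Z{\left(N \right)} = 0$ ($Z{\left(N \right)} = \left(-1\right) 0 \left(-2\right) = 0 \left(-2\right) = 0$)
$- \frac{59}{W + 119} + Z{\left(-4 \right)} = - \frac{59}{1107 + 119} + 0 = - \frac{59}{1226} + 0 = - \frac{59}{1226}$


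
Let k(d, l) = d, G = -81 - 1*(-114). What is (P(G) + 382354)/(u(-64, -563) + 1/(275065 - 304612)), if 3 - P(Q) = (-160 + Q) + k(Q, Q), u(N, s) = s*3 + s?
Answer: -11300279697/66539845 ≈ -169.83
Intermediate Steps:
G = 33 (G = -81 + 114 = 33)
u(N, s) = 4*s (u(N, s) = 3*s + s = 4*s)
P(Q) = 163 - 2*Q (P(Q) = 3 - ((-160 + Q) + Q) = 3 - (-160 + 2*Q) = 3 + (160 - 2*Q) = 163 - 2*Q)
(P(G) + 382354)/(u(-64, -563) + 1/(275065 - 304612)) = ((163 - 2*33) + 382354)/(4*(-563) + 1/(275065 - 304612)) = ((163 - 66) + 382354)/(-2252 + 1/(-29547)) = (97 + 382354)/(-2252 - 1/29547) = 382451/(-66539845/29547) = 382451*(-29547/66539845) = -11300279697/66539845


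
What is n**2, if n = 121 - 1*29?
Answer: 8464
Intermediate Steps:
n = 92 (n = 121 - 29 = 92)
n**2 = 92**2 = 8464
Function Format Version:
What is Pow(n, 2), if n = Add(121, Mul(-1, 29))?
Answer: 8464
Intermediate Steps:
n = 92 (n = Add(121, -29) = 92)
Pow(n, 2) = Pow(92, 2) = 8464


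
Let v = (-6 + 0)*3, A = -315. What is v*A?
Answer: 5670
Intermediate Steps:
v = -18 (v = -6*3 = -18)
v*A = -18*(-315) = 5670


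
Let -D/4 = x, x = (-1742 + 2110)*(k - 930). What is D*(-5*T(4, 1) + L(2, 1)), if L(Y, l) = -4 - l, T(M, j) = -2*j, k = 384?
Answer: 4018560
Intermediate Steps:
x = -200928 (x = (-1742 + 2110)*(384 - 930) = 368*(-546) = -200928)
D = 803712 (D = -4*(-200928) = 803712)
D*(-5*T(4, 1) + L(2, 1)) = 803712*(-(-10) + (-4 - 1*1)) = 803712*(-5*(-2) + (-4 - 1)) = 803712*(10 - 5) = 803712*5 = 4018560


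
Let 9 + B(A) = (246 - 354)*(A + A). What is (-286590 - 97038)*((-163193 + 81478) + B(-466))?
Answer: -7262845296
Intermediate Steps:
B(A) = -9 - 216*A (B(A) = -9 + (246 - 354)*(A + A) = -9 - 216*A)
(-286590 - 97038)*((-163193 + 81478) + B(-466)) = (-286590 - 97038)*((-163193 + 81478) + (-9 - 216*(-466))) = -383628*(-81715 + (-9 + 100656)) = -383628*(-81715 + 100647) = -383628*18932 = -7262845296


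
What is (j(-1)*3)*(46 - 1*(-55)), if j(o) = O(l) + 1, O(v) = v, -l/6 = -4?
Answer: 7575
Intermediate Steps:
l = 24 (l = -6*(-4) = 24)
j(o) = 25 (j(o) = 24 + 1 = 25)
(j(-1)*3)*(46 - 1*(-55)) = (25*3)*(46 - 1*(-55)) = 75*(46 + 55) = 75*101 = 7575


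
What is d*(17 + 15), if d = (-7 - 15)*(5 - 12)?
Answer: 4928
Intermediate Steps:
d = 154 (d = -22*(-7) = 154)
d*(17 + 15) = 154*(17 + 15) = 154*32 = 4928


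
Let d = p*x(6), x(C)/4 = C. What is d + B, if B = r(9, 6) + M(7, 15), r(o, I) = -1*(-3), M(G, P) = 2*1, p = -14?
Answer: -331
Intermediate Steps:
x(C) = 4*C
M(G, P) = 2
r(o, I) = 3
d = -336 (d = -56*6 = -14*24 = -336)
B = 5 (B = 3 + 2 = 5)
d + B = -336 + 5 = -331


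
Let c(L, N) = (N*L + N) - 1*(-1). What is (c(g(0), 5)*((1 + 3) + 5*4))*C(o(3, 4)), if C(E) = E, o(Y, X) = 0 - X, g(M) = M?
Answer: -576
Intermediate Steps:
o(Y, X) = -X
c(L, N) = 1 + N + L*N (c(L, N) = (L*N + N) + 1 = (N + L*N) + 1 = 1 + N + L*N)
(c(g(0), 5)*((1 + 3) + 5*4))*C(o(3, 4)) = ((1 + 5 + 0*5)*((1 + 3) + 5*4))*(-1*4) = ((1 + 5 + 0)*(4 + 20))*(-4) = (6*24)*(-4) = 144*(-4) = -576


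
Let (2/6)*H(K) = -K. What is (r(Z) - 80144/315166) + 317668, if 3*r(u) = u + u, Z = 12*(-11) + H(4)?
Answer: 50043908404/157583 ≈ 3.1757e+5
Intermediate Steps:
H(K) = -3*K (H(K) = 3*(-K) = -3*K)
Z = -144 (Z = 12*(-11) - 3*4 = -132 - 12 = -144)
r(u) = 2*u/3 (r(u) = (u + u)/3 = (2*u)/3 = 2*u/3)
(r(Z) - 80144/315166) + 317668 = ((⅔)*(-144) - 80144/315166) + 317668 = (-96 - 80144*1/315166) + 317668 = (-96 - 40072/157583) + 317668 = -15168040/157583 + 317668 = 50043908404/157583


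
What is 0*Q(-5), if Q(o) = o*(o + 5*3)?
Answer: 0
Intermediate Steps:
Q(o) = o*(15 + o) (Q(o) = o*(o + 15) = o*(15 + o))
0*Q(-5) = 0*(-5*(15 - 5)) = 0*(-5*10) = 0*(-50) = 0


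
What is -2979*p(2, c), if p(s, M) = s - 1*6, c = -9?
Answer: 11916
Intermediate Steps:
p(s, M) = -6 + s (p(s, M) = s - 6 = -6 + s)
-2979*p(2, c) = -2979*(-6 + 2) = -2979*(-4) = 11916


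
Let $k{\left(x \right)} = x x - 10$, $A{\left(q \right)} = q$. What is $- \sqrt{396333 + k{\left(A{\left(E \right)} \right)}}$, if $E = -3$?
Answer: $- 2 \sqrt{99083} \approx -629.55$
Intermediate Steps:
$k{\left(x \right)} = -10 + x^{2}$ ($k{\left(x \right)} = x^{2} - 10 = -10 + x^{2}$)
$- \sqrt{396333 + k{\left(A{\left(E \right)} \right)}} = - \sqrt{396333 - \left(10 - \left(-3\right)^{2}\right)} = - \sqrt{396333 + \left(-10 + 9\right)} = - \sqrt{396333 - 1} = - \sqrt{396332} = - 2 \sqrt{99083}$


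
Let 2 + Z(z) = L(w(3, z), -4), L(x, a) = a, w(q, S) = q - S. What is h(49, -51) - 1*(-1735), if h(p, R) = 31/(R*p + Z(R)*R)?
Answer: 3804824/2193 ≈ 1735.0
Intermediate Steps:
Z(z) = -6 (Z(z) = -2 - 4 = -6)
h(p, R) = 31/(-6*R + R*p) (h(p, R) = 31/(R*p - 6*R) = 31/(-6*R + R*p))
h(49, -51) - 1*(-1735) = 31/(-51*(-6 + 49)) - 1*(-1735) = 31*(-1/51)/43 + 1735 = 31*(-1/51)*(1/43) + 1735 = -31/2193 + 1735 = 3804824/2193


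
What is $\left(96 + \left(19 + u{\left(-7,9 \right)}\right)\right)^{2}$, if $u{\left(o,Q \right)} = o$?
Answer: $11664$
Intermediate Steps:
$\left(96 + \left(19 + u{\left(-7,9 \right)}\right)\right)^{2} = \left(96 + \left(19 - 7\right)\right)^{2} = \left(96 + 12\right)^{2} = 108^{2} = 11664$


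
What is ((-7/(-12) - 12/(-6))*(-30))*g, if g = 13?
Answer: -2015/2 ≈ -1007.5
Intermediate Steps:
((-7/(-12) - 12/(-6))*(-30))*g = ((-7/(-12) - 12/(-6))*(-30))*13 = ((-7*(-1/12) - 12*(-⅙))*(-30))*13 = ((7/12 + 2)*(-30))*13 = ((31/12)*(-30))*13 = -155/2*13 = -2015/2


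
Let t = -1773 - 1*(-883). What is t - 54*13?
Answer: -1592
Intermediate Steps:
t = -890 (t = -1773 + 883 = -890)
t - 54*13 = -890 - 54*13 = -890 - 1*702 = -890 - 702 = -1592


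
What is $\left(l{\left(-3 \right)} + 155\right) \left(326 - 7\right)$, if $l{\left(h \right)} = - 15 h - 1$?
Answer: $63481$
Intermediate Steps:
$l{\left(h \right)} = -1 - 15 h$
$\left(l{\left(-3 \right)} + 155\right) \left(326 - 7\right) = \left(\left(-1 - -45\right) + 155\right) \left(326 - 7\right) = \left(\left(-1 + 45\right) + 155\right) 319 = \left(44 + 155\right) 319 = 199 \cdot 319 = 63481$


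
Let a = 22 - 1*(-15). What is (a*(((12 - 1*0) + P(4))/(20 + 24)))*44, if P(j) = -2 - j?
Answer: 222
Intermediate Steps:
a = 37 (a = 22 + 15 = 37)
(a*(((12 - 1*0) + P(4))/(20 + 24)))*44 = (37*(((12 - 1*0) + (-2 - 1*4))/(20 + 24)))*44 = (37*(((12 + 0) + (-2 - 4))/44))*44 = (37*((12 - 6)*(1/44)))*44 = (37*(6*(1/44)))*44 = (37*(3/22))*44 = (111/22)*44 = 222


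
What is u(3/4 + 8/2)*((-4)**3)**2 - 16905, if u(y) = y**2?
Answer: 75511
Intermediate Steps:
u(3/4 + 8/2)*((-4)**3)**2 - 16905 = (3/4 + 8/2)**2*((-4)**3)**2 - 16905 = (3*(1/4) + 8*(1/2))**2*(-64)**2 - 16905 = (3/4 + 4)**2*4096 - 16905 = (19/4)**2*4096 - 16905 = (361/16)*4096 - 16905 = 92416 - 16905 = 75511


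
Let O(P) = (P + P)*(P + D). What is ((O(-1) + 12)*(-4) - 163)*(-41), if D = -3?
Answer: 9963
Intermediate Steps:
O(P) = 2*P*(-3 + P) (O(P) = (P + P)*(P - 3) = (2*P)*(-3 + P) = 2*P*(-3 + P))
((O(-1) + 12)*(-4) - 163)*(-41) = ((2*(-1)*(-3 - 1) + 12)*(-4) - 163)*(-41) = ((2*(-1)*(-4) + 12)*(-4) - 163)*(-41) = ((8 + 12)*(-4) - 163)*(-41) = (20*(-4) - 163)*(-41) = (-80 - 163)*(-41) = -243*(-41) = 9963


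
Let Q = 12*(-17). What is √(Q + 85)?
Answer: I*√119 ≈ 10.909*I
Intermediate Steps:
Q = -204
√(Q + 85) = √(-204 + 85) = √(-119) = I*√119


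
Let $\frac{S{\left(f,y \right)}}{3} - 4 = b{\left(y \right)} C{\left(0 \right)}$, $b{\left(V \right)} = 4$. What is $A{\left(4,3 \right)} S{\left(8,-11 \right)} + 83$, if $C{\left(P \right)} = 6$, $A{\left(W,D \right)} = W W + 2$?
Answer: $1595$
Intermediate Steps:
$A{\left(W,D \right)} = 2 + W^{2}$ ($A{\left(W,D \right)} = W^{2} + 2 = 2 + W^{2}$)
$S{\left(f,y \right)} = 84$ ($S{\left(f,y \right)} = 12 + 3 \cdot 4 \cdot 6 = 12 + 3 \cdot 24 = 12 + 72 = 84$)
$A{\left(4,3 \right)} S{\left(8,-11 \right)} + 83 = \left(2 + 4^{2}\right) 84 + 83 = \left(2 + 16\right) 84 + 83 = 18 \cdot 84 + 83 = 1512 + 83 = 1595$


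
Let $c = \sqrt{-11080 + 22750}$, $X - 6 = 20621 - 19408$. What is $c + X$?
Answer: $1219 + \sqrt{11670} \approx 1327.0$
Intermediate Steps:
$X = 1219$ ($X = 6 + \left(20621 - 19408\right) = 6 + 1213 = 1219$)
$c = \sqrt{11670} \approx 108.03$
$c + X = \sqrt{11670} + 1219 = 1219 + \sqrt{11670}$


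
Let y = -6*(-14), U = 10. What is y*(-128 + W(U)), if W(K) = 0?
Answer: -10752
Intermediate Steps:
y = 84
y*(-128 + W(U)) = 84*(-128 + 0) = 84*(-128) = -10752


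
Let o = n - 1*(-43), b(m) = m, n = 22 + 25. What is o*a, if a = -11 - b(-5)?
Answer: -540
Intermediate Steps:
n = 47
a = -6 (a = -11 - 1*(-5) = -11 + 5 = -6)
o = 90 (o = 47 - 1*(-43) = 47 + 43 = 90)
o*a = 90*(-6) = -540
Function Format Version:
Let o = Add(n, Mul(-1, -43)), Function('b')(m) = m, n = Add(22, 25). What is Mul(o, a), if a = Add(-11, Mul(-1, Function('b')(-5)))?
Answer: -540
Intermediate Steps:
n = 47
a = -6 (a = Add(-11, Mul(-1, -5)) = Add(-11, 5) = -6)
o = 90 (o = Add(47, Mul(-1, -43)) = Add(47, 43) = 90)
Mul(o, a) = Mul(90, -6) = -540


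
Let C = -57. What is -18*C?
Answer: 1026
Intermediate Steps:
-18*C = -18*(-57) = 1026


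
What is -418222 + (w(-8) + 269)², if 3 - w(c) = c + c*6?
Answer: -310638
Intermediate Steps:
w(c) = 3 - 7*c (w(c) = 3 - (c + c*6) = 3 - (c + 6*c) = 3 - 7*c)
-418222 + (w(-8) + 269)² = -418222 + ((3 - 7*(-8)) + 269)² = -418222 + ((3 + 56) + 269)² = -418222 + (59 + 269)² = -418222 + 328² = -418222 + 107584 = -310638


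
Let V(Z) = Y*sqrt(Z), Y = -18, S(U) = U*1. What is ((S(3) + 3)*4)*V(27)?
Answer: -1296*sqrt(3) ≈ -2244.7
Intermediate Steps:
S(U) = U
V(Z) = -18*sqrt(Z)
((S(3) + 3)*4)*V(27) = ((3 + 3)*4)*(-54*sqrt(3)) = (6*4)*(-54*sqrt(3)) = 24*(-54*sqrt(3)) = -1296*sqrt(3)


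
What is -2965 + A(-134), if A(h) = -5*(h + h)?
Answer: -1625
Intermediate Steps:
A(h) = -10*h
-2965 + A(-134) = -2965 - 10*(-134) = -2965 + 1340 = -1625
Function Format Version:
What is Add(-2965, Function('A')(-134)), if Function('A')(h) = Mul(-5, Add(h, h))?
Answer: -1625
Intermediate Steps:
Function('A')(h) = Mul(-10, h) (Function('A')(h) = Mul(-5, Mul(2, h)) = Mul(-10, h))
Add(-2965, Function('A')(-134)) = Add(-2965, Mul(-10, -134)) = Add(-2965, 1340) = -1625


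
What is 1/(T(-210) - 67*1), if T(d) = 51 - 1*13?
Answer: -1/29 ≈ -0.034483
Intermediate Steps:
T(d) = 38 (T(d) = 51 - 13 = 38)
1/(T(-210) - 67*1) = 1/(38 - 67*1) = 1/(38 - 67) = 1/(-29) = -1/29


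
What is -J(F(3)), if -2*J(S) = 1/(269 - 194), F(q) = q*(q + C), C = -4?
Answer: 1/150 ≈ 0.0066667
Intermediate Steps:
F(q) = q*(-4 + q) (F(q) = q*(q - 4) = q*(-4 + q))
J(S) = -1/150 (J(S) = -1/(2*(269 - 194)) = -½/75 = -½*1/75 = -1/150)
-J(F(3)) = -1*(-1/150) = 1/150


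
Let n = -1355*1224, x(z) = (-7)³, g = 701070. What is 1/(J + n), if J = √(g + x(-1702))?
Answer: -1658520/2750687889673 - √700727/2750687889673 ≈ -6.0325e-7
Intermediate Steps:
x(z) = -343
n = -1658520
J = √700727 (J = √(701070 - 343) = √700727 ≈ 837.09)
1/(J + n) = 1/(√700727 - 1658520) = 1/(-1658520 + √700727)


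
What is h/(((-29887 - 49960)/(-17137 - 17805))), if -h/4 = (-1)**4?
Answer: -139768/79847 ≈ -1.7504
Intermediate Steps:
h = -4 (h = -4*(-1)**4 = -4*1 = -4)
h/(((-29887 - 49960)/(-17137 - 17805))) = -4*(-17137 - 17805)/(-29887 - 49960) = -4/((-79847/(-34942))) = -4/((-79847*(-1/34942))) = -4/79847/34942 = -4*34942/79847 = -139768/79847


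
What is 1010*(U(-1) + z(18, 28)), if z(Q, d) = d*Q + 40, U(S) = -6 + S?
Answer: 542370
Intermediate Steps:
z(Q, d) = 40 + Q*d (z(Q, d) = Q*d + 40 = 40 + Q*d)
1010*(U(-1) + z(18, 28)) = 1010*((-6 - 1) + (40 + 18*28)) = 1010*(-7 + (40 + 504)) = 1010*(-7 + 544) = 1010*537 = 542370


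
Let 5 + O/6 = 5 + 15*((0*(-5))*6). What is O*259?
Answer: 0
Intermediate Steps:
O = 0 (O = -30 + 6*(5 + 15*((0*(-5))*6)) = -30 + 6*(5 + 15*(0*6)) = -30 + 6*(5 + 15*0) = -30 + 6*(5 + 0) = -30 + 6*5 = -30 + 30 = 0)
O*259 = 0*259 = 0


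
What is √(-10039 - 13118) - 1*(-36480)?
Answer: 36480 + 3*I*√2573 ≈ 36480.0 + 152.17*I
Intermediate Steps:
√(-10039 - 13118) - 1*(-36480) = √(-23157) + 36480 = 3*I*√2573 + 36480 = 36480 + 3*I*√2573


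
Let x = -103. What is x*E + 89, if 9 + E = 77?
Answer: -6915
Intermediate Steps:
E = 68 (E = -9 + 77 = 68)
x*E + 89 = -103*68 + 89 = -7004 + 89 = -6915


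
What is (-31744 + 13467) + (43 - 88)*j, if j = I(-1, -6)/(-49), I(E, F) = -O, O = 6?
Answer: -895843/49 ≈ -18283.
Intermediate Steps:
I(E, F) = -6 (I(E, F) = -1*6 = -6)
j = 6/49 (j = -6/(-49) = -6*(-1/49) = 6/49 ≈ 0.12245)
(-31744 + 13467) + (43 - 88)*j = (-31744 + 13467) + (43 - 88)*(6/49) = -18277 - 45*6/49 = -18277 - 270/49 = -895843/49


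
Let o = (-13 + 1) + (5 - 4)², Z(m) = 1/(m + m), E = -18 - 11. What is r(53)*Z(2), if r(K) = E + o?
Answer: -10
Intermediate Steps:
E = -29
Z(m) = 1/(2*m)
o = -11 (o = -12 + 1² = -12 + 1 = -11)
r(K) = -40 (r(K) = -29 - 11 = -40)
r(53)*Z(2) = -20/2 = -40*¼ = -10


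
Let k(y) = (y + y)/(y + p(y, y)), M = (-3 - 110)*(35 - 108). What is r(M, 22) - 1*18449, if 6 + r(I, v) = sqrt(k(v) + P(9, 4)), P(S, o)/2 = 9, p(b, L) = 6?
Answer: -18455 + sqrt(959)/7 ≈ -18451.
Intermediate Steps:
M = 8249 (M = -113*(-73) = 8249)
P(S, o) = 18 (P(S, o) = 2*9 = 18)
k(y) = 2*y/(6 + y) (k(y) = (y + y)/(y + 6) = (2*y)/(6 + y) = 2*y/(6 + y))
r(I, v) = -6 + sqrt(18 + 2*v/(6 + v)) (r(I, v) = -6 + sqrt(2*v/(6 + v) + 18) = -6 + sqrt(18 + 2*v/(6 + v)))
r(M, 22) - 1*18449 = (-6 + 2*sqrt((27 + 5*22)/(6 + 22))) - 1*18449 = (-6 + 2*sqrt((27 + 110)/28)) - 18449 = (-6 + 2*sqrt((1/28)*137)) - 18449 = (-6 + 2*sqrt(137/28)) - 18449 = (-6 + 2*(sqrt(959)/14)) - 18449 = (-6 + sqrt(959)/7) - 18449 = -18455 + sqrt(959)/7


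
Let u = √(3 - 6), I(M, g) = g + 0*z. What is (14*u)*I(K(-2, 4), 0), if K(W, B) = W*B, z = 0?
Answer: 0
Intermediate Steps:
K(W, B) = B*W
I(M, g) = g (I(M, g) = g + 0*0 = g + 0 = g)
u = I*√3 (u = √(-3) = I*√3 ≈ 1.732*I)
(14*u)*I(K(-2, 4), 0) = (14*(I*√3))*0 = (14*I*√3)*0 = 0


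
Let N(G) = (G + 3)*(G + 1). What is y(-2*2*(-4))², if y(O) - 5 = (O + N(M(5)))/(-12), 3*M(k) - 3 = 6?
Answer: 25/9 ≈ 2.7778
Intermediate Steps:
M(k) = 3 (M(k) = 1 + (⅓)*6 = 1 + 2 = 3)
N(G) = (1 + G)*(3 + G) (N(G) = (3 + G)*(1 + G) = (1 + G)*(3 + G))
y(O) = 3 - O/12 (y(O) = 5 + (O + (3 + 3² + 4*3))/(-12) = 5 - (O + (3 + 9 + 12))/12 = 5 - (O + 24)/12 = 5 - (24 + O)/12 = 5 + (-2 - O/12) = 3 - O/12)
y(-2*2*(-4))² = (3 - (-2*2)*(-4)/12)² = (3 - (-1)*(-4)/3)² = (3 - 1/12*16)² = (3 - 4/3)² = (5/3)² = 25/9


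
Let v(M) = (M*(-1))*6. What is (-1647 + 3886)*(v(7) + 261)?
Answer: 490341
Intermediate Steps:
v(M) = -6*M (v(M) = -M*6 = -6*M)
(-1647 + 3886)*(v(7) + 261) = (-1647 + 3886)*(-6*7 + 261) = 2239*(-42 + 261) = 2239*219 = 490341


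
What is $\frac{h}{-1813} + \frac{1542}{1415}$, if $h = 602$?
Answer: $\frac{277688}{366485} \approx 0.75771$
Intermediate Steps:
$\frac{h}{-1813} + \frac{1542}{1415} = \frac{602}{-1813} + \frac{1542}{1415} = 602 \left(- \frac{1}{1813}\right) + 1542 \cdot \frac{1}{1415} = - \frac{86}{259} + \frac{1542}{1415} = \frac{277688}{366485}$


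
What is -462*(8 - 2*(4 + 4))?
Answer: 3696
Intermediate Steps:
-462*(8 - 2*(4 + 4)) = -462*(8 - 2*8) = -462*(8 - 16) = -462*(-8) = 3696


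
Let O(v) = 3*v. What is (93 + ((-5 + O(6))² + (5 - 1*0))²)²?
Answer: 922276161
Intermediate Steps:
(93 + ((-5 + O(6))² + (5 - 1*0))²)² = (93 + ((-5 + 3*6)² + (5 - 1*0))²)² = (93 + ((-5 + 18)² + (5 + 0))²)² = (93 + (13² + 5)²)² = (93 + (169 + 5)²)² = (93 + 174²)² = (93 + 30276)² = 30369² = 922276161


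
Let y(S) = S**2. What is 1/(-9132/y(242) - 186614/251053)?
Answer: -334151543/300488143 ≈ -1.1120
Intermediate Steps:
1/(-9132/y(242) - 186614/251053) = 1/(-9132/(242**2) - 186614/251053) = 1/(-9132/58564 - 186614*1/251053) = 1/(-9132*1/58564 - 186614/251053) = 1/(-2283/14641 - 186614/251053) = 1/(-300488143/334151543) = -334151543/300488143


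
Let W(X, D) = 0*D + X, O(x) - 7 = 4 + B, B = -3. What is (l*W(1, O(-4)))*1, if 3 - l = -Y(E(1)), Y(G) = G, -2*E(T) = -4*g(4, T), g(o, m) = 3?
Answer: 9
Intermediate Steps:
E(T) = 6 (E(T) = -(-2)*3 = -1/2*(-12) = 6)
O(x) = 8 (O(x) = 7 + (4 - 3) = 7 + 1 = 8)
W(X, D) = X (W(X, D) = 0 + X = X)
l = 9 (l = 3 - (-1)*6 = 3 - 1*(-6) = 3 + 6 = 9)
(l*W(1, O(-4)))*1 = (9*1)*1 = 9*1 = 9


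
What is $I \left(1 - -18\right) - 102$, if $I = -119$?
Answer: $-2363$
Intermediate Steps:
$I \left(1 - -18\right) - 102 = - 119 \left(1 - -18\right) - 102 = - 119 \left(1 + 18\right) - 102 = \left(-119\right) 19 - 102 = -2261 - 102 = -2363$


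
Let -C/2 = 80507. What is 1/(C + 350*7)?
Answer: -1/158564 ≈ -6.3066e-6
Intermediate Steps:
C = -161014 (C = -2*80507 = -161014)
1/(C + 350*7) = 1/(-161014 + 350*7) = 1/(-161014 + 2450) = 1/(-158564) = -1/158564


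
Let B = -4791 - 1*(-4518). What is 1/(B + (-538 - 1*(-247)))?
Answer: -1/564 ≈ -0.0017731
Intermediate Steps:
B = -273 (B = -4791 + 4518 = -273)
1/(B + (-538 - 1*(-247))) = 1/(-273 + (-538 - 1*(-247))) = 1/(-273 + (-538 + 247)) = 1/(-273 - 291) = 1/(-564) = -1/564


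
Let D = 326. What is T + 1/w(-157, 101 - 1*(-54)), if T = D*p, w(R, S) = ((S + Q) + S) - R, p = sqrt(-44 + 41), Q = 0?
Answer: 1/467 + 326*I*sqrt(3) ≈ 0.0021413 + 564.65*I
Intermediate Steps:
p = I*sqrt(3) (p = sqrt(-3) = I*sqrt(3) ≈ 1.732*I)
w(R, S) = -R + 2*S (w(R, S) = ((S + 0) + S) - R = (S + S) - R = 2*S - R = -R + 2*S)
T = 326*I*sqrt(3) (T = 326*(I*sqrt(3)) = 326*I*sqrt(3) ≈ 564.65*I)
T + 1/w(-157, 101 - 1*(-54)) = 326*I*sqrt(3) + 1/(-1*(-157) + 2*(101 - 1*(-54))) = 326*I*sqrt(3) + 1/(157 + 2*(101 + 54)) = 326*I*sqrt(3) + 1/(157 + 2*155) = 326*I*sqrt(3) + 1/(157 + 310) = 326*I*sqrt(3) + 1/467 = 1/467 + 326*I*sqrt(3)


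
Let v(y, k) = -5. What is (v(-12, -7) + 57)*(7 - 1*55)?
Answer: -2496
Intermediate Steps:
(v(-12, -7) + 57)*(7 - 1*55) = (-5 + 57)*(7 - 1*55) = 52*(7 - 55) = 52*(-48) = -2496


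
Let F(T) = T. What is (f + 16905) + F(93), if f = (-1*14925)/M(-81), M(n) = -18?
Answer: 106963/6 ≈ 17827.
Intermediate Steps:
f = 4975/6 (f = -1*14925/(-18) = -14925*(-1/18) = 4975/6 ≈ 829.17)
(f + 16905) + F(93) = (4975/6 + 16905) + 93 = 106405/6 + 93 = 106963/6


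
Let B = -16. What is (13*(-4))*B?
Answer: 832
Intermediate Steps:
(13*(-4))*B = (13*(-4))*(-16) = -52*(-16) = 832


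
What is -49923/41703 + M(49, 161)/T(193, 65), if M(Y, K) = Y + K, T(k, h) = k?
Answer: -292503/2682893 ≈ -0.10903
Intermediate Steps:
M(Y, K) = K + Y
-49923/41703 + M(49, 161)/T(193, 65) = -49923/41703 + (161 + 49)/193 = -49923*1/41703 + 210*(1/193) = -16641/13901 + 210/193 = -292503/2682893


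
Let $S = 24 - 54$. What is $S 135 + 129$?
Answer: $-3921$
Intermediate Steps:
$S = -30$
$S 135 + 129 = \left(-30\right) 135 + 129 = -4050 + 129 = -3921$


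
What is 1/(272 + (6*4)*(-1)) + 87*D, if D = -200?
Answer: -4315199/248 ≈ -17400.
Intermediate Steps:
1/(272 + (6*4)*(-1)) + 87*D = 1/(272 + (6*4)*(-1)) + 87*(-200) = 1/(272 + 24*(-1)) - 17400 = 1/(272 - 24) - 17400 = 1/248 - 17400 = -4315199/248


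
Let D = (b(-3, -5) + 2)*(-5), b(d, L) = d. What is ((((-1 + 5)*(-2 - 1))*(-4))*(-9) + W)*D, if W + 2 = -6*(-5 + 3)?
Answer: -2110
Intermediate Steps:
W = 10 (W = -2 - 6*(-5 + 3) = -2 - 6*(-2) = -2 + 12 = 10)
D = 5 (D = (-3 + 2)*(-5) = -1*(-5) = 5)
((((-1 + 5)*(-2 - 1))*(-4))*(-9) + W)*D = ((((-1 + 5)*(-2 - 1))*(-4))*(-9) + 10)*5 = (((4*(-3))*(-4))*(-9) + 10)*5 = (-12*(-4)*(-9) + 10)*5 = (48*(-9) + 10)*5 = (-432 + 10)*5 = -422*5 = -2110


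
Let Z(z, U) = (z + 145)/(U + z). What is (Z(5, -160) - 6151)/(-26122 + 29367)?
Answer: -190711/100595 ≈ -1.8958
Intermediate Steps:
Z(z, U) = (145 + z)/(U + z)
(Z(5, -160) - 6151)/(-26122 + 29367) = ((145 + 5)/(-160 + 5) - 6151)/(-26122 + 29367) = (150/(-155) - 6151)/3245 = (-1/155*150 - 6151)*(1/3245) = (-30/31 - 6151)*(1/3245) = -190711/31*1/3245 = -190711/100595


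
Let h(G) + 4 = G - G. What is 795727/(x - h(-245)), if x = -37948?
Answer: -795727/37944 ≈ -20.971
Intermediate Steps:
h(G) = -4 (h(G) = -4 + (G - G) = -4 + 0 = -4)
795727/(x - h(-245)) = 795727/(-37948 - 1*(-4)) = 795727/(-37948 + 4) = 795727/(-37944) = 795727*(-1/37944) = -795727/37944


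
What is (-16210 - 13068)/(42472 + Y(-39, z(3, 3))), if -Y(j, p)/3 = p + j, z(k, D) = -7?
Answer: -14639/21305 ≈ -0.68712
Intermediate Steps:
Y(j, p) = -3*j - 3*p (Y(j, p) = -3*(p + j) = -3*(j + p) = -3*j - 3*p)
(-16210 - 13068)/(42472 + Y(-39, z(3, 3))) = (-16210 - 13068)/(42472 + (-3*(-39) - 3*(-7))) = -29278/(42472 + (117 + 21)) = -29278/(42472 + 138) = -29278/42610 = -29278*1/42610 = -14639/21305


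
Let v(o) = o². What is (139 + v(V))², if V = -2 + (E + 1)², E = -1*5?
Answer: 112225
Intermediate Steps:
E = -5
V = 14 (V = -2 + (-5 + 1)² = -2 + (-4)² = -2 + 16 = 14)
(139 + v(V))² = (139 + 14²)² = (139 + 196)² = 335² = 112225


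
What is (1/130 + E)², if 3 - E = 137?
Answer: 303421561/16900 ≈ 17954.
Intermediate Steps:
E = -134 (E = 3 - 1*137 = 3 - 137 = -134)
(1/130 + E)² = (1/130 - 134)² = (-17419/130)² = 303421561/16900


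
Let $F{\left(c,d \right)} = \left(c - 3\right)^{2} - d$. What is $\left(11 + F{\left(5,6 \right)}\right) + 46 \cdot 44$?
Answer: $2033$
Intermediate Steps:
$F{\left(c,d \right)} = \left(-3 + c\right)^{2} - d$
$\left(11 + F{\left(5,6 \right)}\right) + 46 \cdot 44 = \left(11 + \left(\left(-3 + 5\right)^{2} - 6\right)\right) + 46 \cdot 44 = \left(11 - \left(6 - 2^{2}\right)\right) + 2024 = \left(11 + \left(4 - 6\right)\right) + 2024 = \left(11 - 2\right) + 2024 = 9 + 2024 = 2033$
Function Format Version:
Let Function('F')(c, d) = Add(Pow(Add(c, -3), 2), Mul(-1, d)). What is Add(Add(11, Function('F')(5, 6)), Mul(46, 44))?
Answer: 2033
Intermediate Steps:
Function('F')(c, d) = Add(Pow(Add(-3, c), 2), Mul(-1, d))
Add(Add(11, Function('F')(5, 6)), Mul(46, 44)) = Add(Add(11, Add(Pow(Add(-3, 5), 2), Mul(-1, 6))), Mul(46, 44)) = Add(Add(11, Add(Pow(2, 2), -6)), 2024) = Add(Add(11, Add(4, -6)), 2024) = Add(Add(11, -2), 2024) = Add(9, 2024) = 2033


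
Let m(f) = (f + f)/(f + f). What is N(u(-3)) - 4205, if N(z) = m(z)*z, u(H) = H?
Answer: -4208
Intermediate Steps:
m(f) = 1 (m(f) = (2*f)/((2*f)) = (2*f)*(1/(2*f)) = 1)
N(z) = z (N(z) = 1*z = z)
N(u(-3)) - 4205 = -3 - 4205 = -4208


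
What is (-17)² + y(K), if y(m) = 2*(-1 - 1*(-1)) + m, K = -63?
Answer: 226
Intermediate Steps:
y(m) = m (y(m) = 2*(-1 + 1) + m = 2*0 + m = 0 + m = m)
(-17)² + y(K) = (-17)² - 63 = 289 - 63 = 226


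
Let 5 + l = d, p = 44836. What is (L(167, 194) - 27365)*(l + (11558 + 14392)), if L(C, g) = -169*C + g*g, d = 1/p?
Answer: -474614168568/1019 ≈ -4.6576e+8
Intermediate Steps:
d = 1/44836 ≈ 2.2304e-5
l = -224179/44836 (l = -5 + 1/44836 = -224179/44836 ≈ -5.0000)
L(C, g) = g² - 169*C (L(C, g) = -169*C + g² = g² - 169*C)
(L(167, 194) - 27365)*(l + (11558 + 14392)) = ((194² - 169*167) - 27365)*(-224179/44836 + (11558 + 14392)) = ((37636 - 28223) - 27365)*(-224179/44836 + 25950) = (9413 - 27365)*(1163270021/44836) = -17952*1163270021/44836 = -474614168568/1019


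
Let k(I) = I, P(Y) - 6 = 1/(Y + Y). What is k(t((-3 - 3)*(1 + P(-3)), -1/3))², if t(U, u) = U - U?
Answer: 0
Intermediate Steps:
P(Y) = 6 + 1/(2*Y) (P(Y) = 6 + 1/(Y + Y) = 6 + 1/(2*Y))
t(U, u) = 0
k(t((-3 - 3)*(1 + P(-3)), -1/3))² = 0² = 0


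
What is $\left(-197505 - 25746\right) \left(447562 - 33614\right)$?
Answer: $-92414304948$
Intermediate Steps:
$\left(-197505 - 25746\right) \left(447562 - 33614\right) = \left(-223251\right) 413948 = -92414304948$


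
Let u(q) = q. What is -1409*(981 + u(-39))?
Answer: -1327278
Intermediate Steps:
-1409*(981 + u(-39)) = -1409*(981 - 39) = -1409*942 = -1327278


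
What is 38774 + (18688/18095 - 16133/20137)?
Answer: 1086808947787/28029155 ≈ 38774.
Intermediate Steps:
38774 + (18688/18095 - 16133/20137) = 38774 + (18688*(1/18095) - 16133*1/20137) = 38774 + (18688/18095 - 1241/1549) = 38774 + 6491817/28029155 = 1086808947787/28029155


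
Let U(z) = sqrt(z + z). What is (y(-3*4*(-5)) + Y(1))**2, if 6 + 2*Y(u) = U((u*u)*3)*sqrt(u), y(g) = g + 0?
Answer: (114 + sqrt(6))**2/4 ≈ 3390.1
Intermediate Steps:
U(z) = sqrt(2)*sqrt(z) (U(z) = sqrt(2*z) = sqrt(2)*sqrt(z))
y(g) = g
Y(u) = -3 + sqrt(6)*sqrt(u)*sqrt(u**2)/2 (Y(u) = -3 + ((sqrt(2)*sqrt((u*u)*3))*sqrt(u))/2 = -3 + ((sqrt(2)*sqrt(u**2*3))*sqrt(u))/2 = -3 + ((sqrt(2)*sqrt(3*u**2))*sqrt(u))/2 = -3 + ((sqrt(2)*(sqrt(3)*sqrt(u**2)))*sqrt(u))/2 = -3 + ((sqrt(6)*sqrt(u**2))*sqrt(u))/2 = -3 + (sqrt(6)*sqrt(u)*sqrt(u**2))/2 = -3 + sqrt(6)*sqrt(u)*sqrt(u**2)/2)
(y(-3*4*(-5)) + Y(1))**2 = (-3*4*(-5) + (-3 + sqrt(6)*sqrt(1)*sqrt(1**2)/2))**2 = (-12*(-5) + (-3 + (1/2)*sqrt(6)*1*sqrt(1)))**2 = (60 + (-3 + (1/2)*sqrt(6)*1*1))**2 = (60 + (-3 + sqrt(6)/2))**2 = (57 + sqrt(6)/2)**2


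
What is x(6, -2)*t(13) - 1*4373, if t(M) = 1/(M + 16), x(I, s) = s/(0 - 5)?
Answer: -634083/145 ≈ -4373.0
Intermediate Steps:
x(I, s) = -s/5 (x(I, s) = s/(-5) = s*(-⅕) = -s/5)
t(M) = 1/(16 + M)
x(6, -2)*t(13) - 1*4373 = (-⅕*(-2))/(16 + 13) - 1*4373 = (⅖)/29 - 4373 = (⅖)*(1/29) - 4373 = 2/145 - 4373 = -634083/145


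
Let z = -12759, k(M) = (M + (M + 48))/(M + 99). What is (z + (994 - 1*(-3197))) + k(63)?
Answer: -231307/27 ≈ -8566.9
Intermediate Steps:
k(M) = (48 + 2*M)/(99 + M) (k(M) = (M + (48 + M))/(99 + M) = (48 + 2*M)/(99 + M))
(z + (994 - 1*(-3197))) + k(63) = (-12759 + (994 - 1*(-3197))) + 2*(24 + 63)/(99 + 63) = (-12759 + (994 + 3197)) + 2*87/162 = (-12759 + 4191) + 2*(1/162)*87 = -8568 + 29/27 = -231307/27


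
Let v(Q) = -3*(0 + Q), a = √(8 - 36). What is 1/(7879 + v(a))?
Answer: 7879/62078893 + 6*I*√7/62078893 ≈ 0.00012692 + 2.5571e-7*I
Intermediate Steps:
a = 2*I*√7 (a = √(-28) = 2*I*√7 ≈ 5.2915*I)
v(Q) = -3*Q
1/(7879 + v(a)) = 1/(7879 - 6*I*√7)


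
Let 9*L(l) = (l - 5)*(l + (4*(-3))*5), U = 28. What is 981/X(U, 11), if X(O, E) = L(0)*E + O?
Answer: 2943/1184 ≈ 2.4856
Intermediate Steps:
L(l) = (-60 + l)*(-5 + l)/9 (L(l) = ((l - 5)*(l + (4*(-3))*5))/9 = ((-5 + l)*(l - 12*5))/9 = ((-5 + l)*(l - 60))/9 = ((-5 + l)*(-60 + l))/9 = ((-60 + l)*(-5 + l))/9 = (-60 + l)*(-5 + l)/9)
X(O, E) = O + 100*E/3 (X(O, E) = (100/3 - 65/9*0 + (⅑)*0²)*E + O = (100/3 + 0 + (⅑)*0)*E + O = (100/3 + 0 + 0)*E + O = 100*E/3 + O = O + 100*E/3)
981/X(U, 11) = 981/(28 + (100/3)*11) = 981/(28 + 1100/3) = 981/(1184/3) = 981*(3/1184) = 2943/1184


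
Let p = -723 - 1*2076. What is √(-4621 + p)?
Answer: 2*I*√1855 ≈ 86.139*I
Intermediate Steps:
p = -2799 (p = -723 - 2076 = -2799)
√(-4621 + p) = √(-4621 - 2799) = √(-7420) = 2*I*√1855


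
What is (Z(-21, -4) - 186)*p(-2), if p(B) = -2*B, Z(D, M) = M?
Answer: -760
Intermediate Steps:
(Z(-21, -4) - 186)*p(-2) = (-4 - 186)*(-2*(-2)) = -190*4 = -760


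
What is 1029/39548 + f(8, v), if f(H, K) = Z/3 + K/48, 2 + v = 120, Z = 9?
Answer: 1301371/237288 ≈ 5.4844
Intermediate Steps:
v = 118 (v = -2 + 120 = 118)
f(H, K) = 3 + K/48 (f(H, K) = 9/3 + K/48 = 9*(⅓) + K*(1/48) = 3 + K/48)
1029/39548 + f(8, v) = 1029/39548 + (3 + (1/48)*118) = 1029*(1/39548) + (3 + 59/24) = 1029/39548 + 131/24 = 1301371/237288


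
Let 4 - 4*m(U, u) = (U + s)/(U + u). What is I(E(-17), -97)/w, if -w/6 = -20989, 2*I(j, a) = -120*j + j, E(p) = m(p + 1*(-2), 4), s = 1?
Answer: -833/2518680 ≈ -0.00033073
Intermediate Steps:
m(U, u) = 1 - (1 + U)/(4*(U + u)) (m(U, u) = 1 - (U + 1)/(4*(U + u)) = 1 - (1 + U)/(4*(U + u)))
E(p) = (9/4 + 3*p/4)/(2 + p) (E(p) = (-¼ + 4 + 3*(p + 1*(-2))/4)/((p + 1*(-2)) + 4) = (-¼ + 4 + 3*(p - 2)/4)/((p - 2) + 4) = (-¼ + 4 + 3*(-2 + p)/4)/((-2 + p) + 4) = (-¼ + 4 + (-3/2 + 3*p/4))/(2 + p) = (9/4 + 3*p/4)/(2 + p))
I(j, a) = -119*j/2 (I(j, a) = (-120*j + j)/2 = (-119*j)/2 = -119*j/2)
w = 125934 (w = -6*(-20989) = 125934)
I(E(-17), -97)/w = -357*(3 - 17)/(8*(2 - 17))/125934 = -357*(-14)/(8*(-15))*(1/125934) = -357*(-1)*(-14)/(8*15)*(1/125934) = -119/2*7/10*(1/125934) = -833/20*1/125934 = -833/2518680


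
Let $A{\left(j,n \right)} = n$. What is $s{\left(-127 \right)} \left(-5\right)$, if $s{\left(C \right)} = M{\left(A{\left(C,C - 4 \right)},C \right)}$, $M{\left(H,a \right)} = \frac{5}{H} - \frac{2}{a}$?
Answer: $\frac{1865}{16637} \approx 0.1121$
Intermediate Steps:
$M{\left(H,a \right)} = - \frac{2}{a} + \frac{5}{H}$
$s{\left(C \right)} = - \frac{2}{C} + \frac{5}{-4 + C}$ ($s{\left(C \right)} = - \frac{2}{C} + \frac{5}{C - 4} = - \frac{2}{C} + \frac{5}{-4 + C}$)
$s{\left(-127 \right)} \left(-5\right) = \frac{8 + 3 \left(-127\right)}{\left(-127\right) \left(-4 - 127\right)} \left(-5\right) = - \frac{8 - 381}{127 \left(-131\right)} \left(-5\right) = \left(- \frac{1}{127}\right) \left(- \frac{1}{131}\right) \left(-373\right) \left(-5\right) = \left(- \frac{373}{16637}\right) \left(-5\right) = \frac{1865}{16637}$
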